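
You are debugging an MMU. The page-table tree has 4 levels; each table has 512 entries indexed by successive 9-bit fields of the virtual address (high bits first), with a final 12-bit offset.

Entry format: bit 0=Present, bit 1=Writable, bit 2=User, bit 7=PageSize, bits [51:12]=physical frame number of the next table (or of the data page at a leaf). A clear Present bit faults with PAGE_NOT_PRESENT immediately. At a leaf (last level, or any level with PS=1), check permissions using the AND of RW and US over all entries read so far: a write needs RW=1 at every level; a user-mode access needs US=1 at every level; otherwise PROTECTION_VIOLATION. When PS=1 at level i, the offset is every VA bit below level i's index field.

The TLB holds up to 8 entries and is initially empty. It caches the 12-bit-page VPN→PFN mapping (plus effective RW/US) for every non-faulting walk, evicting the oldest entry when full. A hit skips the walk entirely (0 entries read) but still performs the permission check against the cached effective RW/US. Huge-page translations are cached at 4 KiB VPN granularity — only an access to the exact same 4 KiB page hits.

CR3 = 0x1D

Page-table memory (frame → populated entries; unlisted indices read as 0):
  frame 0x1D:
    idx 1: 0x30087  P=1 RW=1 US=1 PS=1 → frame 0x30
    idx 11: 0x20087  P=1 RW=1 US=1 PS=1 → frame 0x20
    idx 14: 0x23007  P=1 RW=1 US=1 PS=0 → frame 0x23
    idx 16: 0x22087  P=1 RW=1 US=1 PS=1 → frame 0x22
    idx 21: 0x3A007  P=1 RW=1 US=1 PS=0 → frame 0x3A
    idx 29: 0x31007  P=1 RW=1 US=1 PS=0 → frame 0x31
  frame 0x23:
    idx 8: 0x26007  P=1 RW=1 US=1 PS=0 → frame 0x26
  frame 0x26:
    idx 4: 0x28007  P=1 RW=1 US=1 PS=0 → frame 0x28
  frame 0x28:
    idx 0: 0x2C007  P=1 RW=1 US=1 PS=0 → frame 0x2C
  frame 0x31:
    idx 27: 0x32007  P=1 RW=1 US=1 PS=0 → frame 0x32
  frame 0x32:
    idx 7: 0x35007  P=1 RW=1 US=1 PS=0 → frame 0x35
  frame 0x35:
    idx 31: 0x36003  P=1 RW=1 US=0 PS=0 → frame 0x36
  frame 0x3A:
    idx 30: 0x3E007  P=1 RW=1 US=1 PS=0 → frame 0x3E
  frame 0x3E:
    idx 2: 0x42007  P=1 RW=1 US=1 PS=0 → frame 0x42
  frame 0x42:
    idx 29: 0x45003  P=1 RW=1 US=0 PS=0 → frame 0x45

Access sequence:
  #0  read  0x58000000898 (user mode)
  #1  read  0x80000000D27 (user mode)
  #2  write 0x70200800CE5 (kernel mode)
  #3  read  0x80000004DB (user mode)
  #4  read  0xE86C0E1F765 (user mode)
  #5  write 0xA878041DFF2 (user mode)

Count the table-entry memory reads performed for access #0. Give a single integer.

Trace:
#0 VA=0x58000000898 (r,user):
  L0 @0x1D[11] → 0x20087  P=1,RW=1,US=1,PS=1
  → PA=0x20898 (huge @L0)  (1 entries read)
#1 VA=0x80000000D27 (r,user):
  L0 @0x1D[16] → 0x22087  P=1,RW=1,US=1,PS=1
  → PA=0x22D27 (huge @L0)  (1 entries read)
#2 VA=0x70200800CE5 (w,kernel):
  L0 @0x1D[14] → 0x23007  P=1,RW=1,US=1,PS=0
  L1 @0x23[8] → 0x26007  P=1,RW=1,US=1,PS=0
  L2 @0x26[4] → 0x28007  P=1,RW=1,US=1,PS=0
  L3 @0x28[0] → 0x2C007  P=1,RW=1,US=1,PS=0
  → PA=0x2CCE5  (4 entries read)
#3 VA=0x80000004DB (r,user):
  L0 @0x1D[1] → 0x30087  P=1,RW=1,US=1,PS=1
  → PA=0x304DB (huge @L0)  (1 entries read)
#4 VA=0xE86C0E1F765 (r,user):
  L0 @0x1D[29] → 0x31007  P=1,RW=1,US=1,PS=0
  L1 @0x31[27] → 0x32007  P=1,RW=1,US=1,PS=0
  L2 @0x32[7] → 0x35007  P=1,RW=1,US=1,PS=0
  L3 @0x35[31] → 0x36003  P=1,RW=1,US=0,PS=0
  ⇒ fault: PROTECTION_VIOLATION  — 4 lookups
#5 VA=0xA878041DFF2 (w,user):
  L0 @0x1D[21] → 0x3A007  P=1,RW=1,US=1,PS=0
  L1 @0x3A[30] → 0x3E007  P=1,RW=1,US=1,PS=0
  L2 @0x3E[2] → 0x42007  P=1,RW=1,US=1,PS=0
  L3 @0x42[29] → 0x45003  P=1,RW=1,US=0,PS=0
  ⇒ fault: PROTECTION_VIOLATION  — 4 lookups

Entries read for #0: 1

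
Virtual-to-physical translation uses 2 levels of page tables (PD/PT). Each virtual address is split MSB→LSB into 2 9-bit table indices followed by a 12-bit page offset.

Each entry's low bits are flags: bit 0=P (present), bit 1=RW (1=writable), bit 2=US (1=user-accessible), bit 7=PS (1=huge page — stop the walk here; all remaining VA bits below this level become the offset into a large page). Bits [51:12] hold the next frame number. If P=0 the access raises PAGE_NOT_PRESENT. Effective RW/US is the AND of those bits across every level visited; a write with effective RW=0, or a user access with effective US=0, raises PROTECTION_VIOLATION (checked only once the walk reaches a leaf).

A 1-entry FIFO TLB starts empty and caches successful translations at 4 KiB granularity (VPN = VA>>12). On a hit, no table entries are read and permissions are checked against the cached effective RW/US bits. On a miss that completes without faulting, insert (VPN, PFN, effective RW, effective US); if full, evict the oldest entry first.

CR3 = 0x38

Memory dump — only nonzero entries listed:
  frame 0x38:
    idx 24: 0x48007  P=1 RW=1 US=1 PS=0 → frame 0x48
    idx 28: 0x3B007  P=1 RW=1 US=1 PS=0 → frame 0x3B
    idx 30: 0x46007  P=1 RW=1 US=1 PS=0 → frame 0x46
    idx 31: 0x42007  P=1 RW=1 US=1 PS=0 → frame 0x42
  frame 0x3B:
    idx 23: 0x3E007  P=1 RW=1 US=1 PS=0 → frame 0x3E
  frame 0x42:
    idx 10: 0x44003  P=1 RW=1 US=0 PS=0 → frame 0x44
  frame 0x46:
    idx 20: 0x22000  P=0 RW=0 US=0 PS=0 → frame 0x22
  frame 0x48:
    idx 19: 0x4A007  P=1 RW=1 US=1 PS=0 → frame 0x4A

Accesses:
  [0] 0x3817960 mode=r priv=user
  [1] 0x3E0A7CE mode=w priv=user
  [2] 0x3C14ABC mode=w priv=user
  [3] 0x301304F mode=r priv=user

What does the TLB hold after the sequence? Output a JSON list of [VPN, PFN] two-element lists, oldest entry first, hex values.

Per-access translation:
#0 VA=0x3817960 (r,user):
  L0: frame=0x38 idx=28 entry=0x3B007 [P=1 RW=1 US=1 PS=0]
  L1: frame=0x3B idx=23 entry=0x3E007 [P=1 RW=1 US=1 PS=0]
  ⇒ phys 0x3E960  [2 reads]
#1 VA=0x3E0A7CE (w,user):
  L0: frame=0x38 idx=31 entry=0x42007 [P=1 RW=1 US=1 PS=0]
  L1: frame=0x42 idx=10 entry=0x44003 [P=1 RW=1 US=0 PS=0]
  ⇒ fault: PROTECTION_VIOLATION  — 2 lookups
#2 VA=0x3C14ABC (w,user):
  L0: frame=0x38 idx=30 entry=0x46007 [P=1 RW=1 US=1 PS=0]
  L1: frame=0x46 idx=20 entry=0x22000 [P=0 RW=0 US=0 PS=0]
  ⇒ fault: PAGE_NOT_PRESENT  — 2 lookups
#3 VA=0x301304F (r,user):
  L0: frame=0x38 idx=24 entry=0x48007 [P=1 RW=1 US=1 PS=0]
  L1: frame=0x48 idx=19 entry=0x4A007 [P=1 RW=1 US=1 PS=0]
  ⇒ phys 0x4A04F  [2 reads]

TLB: [["0x3013", "0x4A"]]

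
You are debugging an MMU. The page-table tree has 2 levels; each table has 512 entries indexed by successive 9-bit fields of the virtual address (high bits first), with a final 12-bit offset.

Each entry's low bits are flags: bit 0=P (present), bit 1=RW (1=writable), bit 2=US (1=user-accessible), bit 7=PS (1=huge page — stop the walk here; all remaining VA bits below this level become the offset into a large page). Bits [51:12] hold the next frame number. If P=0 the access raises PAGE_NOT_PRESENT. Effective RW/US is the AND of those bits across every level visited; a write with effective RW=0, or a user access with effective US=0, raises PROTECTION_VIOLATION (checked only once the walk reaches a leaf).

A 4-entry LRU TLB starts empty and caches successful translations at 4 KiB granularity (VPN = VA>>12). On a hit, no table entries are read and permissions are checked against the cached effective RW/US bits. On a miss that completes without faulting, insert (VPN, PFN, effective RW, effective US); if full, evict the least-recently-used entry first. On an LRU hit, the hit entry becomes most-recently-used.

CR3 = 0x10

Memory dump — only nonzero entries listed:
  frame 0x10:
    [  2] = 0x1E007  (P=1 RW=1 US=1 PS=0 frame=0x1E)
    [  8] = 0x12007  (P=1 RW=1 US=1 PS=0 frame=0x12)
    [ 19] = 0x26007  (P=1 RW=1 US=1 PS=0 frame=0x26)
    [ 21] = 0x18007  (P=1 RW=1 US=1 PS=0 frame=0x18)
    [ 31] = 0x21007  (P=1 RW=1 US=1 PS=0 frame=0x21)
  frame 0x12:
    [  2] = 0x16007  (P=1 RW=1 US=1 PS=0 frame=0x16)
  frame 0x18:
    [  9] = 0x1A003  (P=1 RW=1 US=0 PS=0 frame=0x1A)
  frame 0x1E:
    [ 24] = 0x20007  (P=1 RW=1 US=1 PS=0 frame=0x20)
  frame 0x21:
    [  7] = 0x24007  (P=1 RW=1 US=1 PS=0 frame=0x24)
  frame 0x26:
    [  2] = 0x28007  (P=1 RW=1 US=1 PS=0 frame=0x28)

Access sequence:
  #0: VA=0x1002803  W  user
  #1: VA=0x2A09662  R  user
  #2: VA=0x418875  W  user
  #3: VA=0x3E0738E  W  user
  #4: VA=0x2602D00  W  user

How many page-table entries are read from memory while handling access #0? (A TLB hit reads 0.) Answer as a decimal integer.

Trace:
#0 VA=0x1002803 (w,user):
  lvl0: tbl 0x10, slot 8 ⇒ 0x12007 (P1/RW1/US1/PS0)
  lvl1: tbl 0x12, slot 2 ⇒ 0x16007 (P1/RW1/US1/PS0)
  ✓ 0x16803  — 2 lookups
#1 VA=0x2A09662 (r,user):
  lvl0: tbl 0x10, slot 21 ⇒ 0x18007 (P1/RW1/US1/PS0)
  lvl1: tbl 0x18, slot 9 ⇒ 0x1A003 (P1/RW1/US0/PS0)
  → PROTECTION_VIOLATION  (2 entries read)
#2 VA=0x418875 (w,user):
  lvl0: tbl 0x10, slot 2 ⇒ 0x1E007 (P1/RW1/US1/PS0)
  lvl1: tbl 0x1E, slot 24 ⇒ 0x20007 (P1/RW1/US1/PS0)
  ✓ 0x20875  — 2 lookups
#3 VA=0x3E0738E (w,user):
  lvl0: tbl 0x10, slot 31 ⇒ 0x21007 (P1/RW1/US1/PS0)
  lvl1: tbl 0x21, slot 7 ⇒ 0x24007 (P1/RW1/US1/PS0)
  ✓ 0x2438E  — 2 lookups
#4 VA=0x2602D00 (w,user):
  lvl0: tbl 0x10, slot 19 ⇒ 0x26007 (P1/RW1/US1/PS0)
  lvl1: tbl 0x26, slot 2 ⇒ 0x28007 (P1/RW1/US1/PS0)
  ✓ 0x28D00  — 2 lookups

Entries read for #0: 2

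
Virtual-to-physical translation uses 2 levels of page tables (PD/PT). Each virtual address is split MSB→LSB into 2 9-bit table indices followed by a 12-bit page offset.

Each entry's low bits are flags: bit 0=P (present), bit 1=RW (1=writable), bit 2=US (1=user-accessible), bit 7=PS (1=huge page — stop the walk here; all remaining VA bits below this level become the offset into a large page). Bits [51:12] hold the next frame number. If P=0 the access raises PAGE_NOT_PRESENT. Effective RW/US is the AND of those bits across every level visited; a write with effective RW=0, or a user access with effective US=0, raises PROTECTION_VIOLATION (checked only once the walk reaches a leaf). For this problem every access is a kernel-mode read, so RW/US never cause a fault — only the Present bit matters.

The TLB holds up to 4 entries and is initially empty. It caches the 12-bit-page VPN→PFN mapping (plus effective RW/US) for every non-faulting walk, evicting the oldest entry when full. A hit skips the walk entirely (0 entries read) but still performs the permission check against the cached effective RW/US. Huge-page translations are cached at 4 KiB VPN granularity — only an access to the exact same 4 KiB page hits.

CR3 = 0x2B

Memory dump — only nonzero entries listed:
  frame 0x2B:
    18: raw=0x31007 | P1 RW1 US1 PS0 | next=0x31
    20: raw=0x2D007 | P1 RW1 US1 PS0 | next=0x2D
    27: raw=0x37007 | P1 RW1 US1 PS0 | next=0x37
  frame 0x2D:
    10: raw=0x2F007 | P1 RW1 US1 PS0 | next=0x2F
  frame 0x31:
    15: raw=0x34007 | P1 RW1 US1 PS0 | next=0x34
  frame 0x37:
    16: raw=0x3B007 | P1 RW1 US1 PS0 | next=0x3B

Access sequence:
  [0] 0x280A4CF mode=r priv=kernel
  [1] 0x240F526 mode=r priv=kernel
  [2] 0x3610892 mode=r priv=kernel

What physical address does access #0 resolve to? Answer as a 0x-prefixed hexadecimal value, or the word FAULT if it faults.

Trace:
#0 VA=0x280A4CF (r,kernel):
  L0 @0x2B[20] → 0x2D007  P=1,RW=1,US=1,PS=0
  L1 @0x2D[10] → 0x2F007  P=1,RW=1,US=1,PS=0
  → PA=0x2F4CF  (2 entries read)
#1 VA=0x240F526 (r,kernel):
  L0 @0x2B[18] → 0x31007  P=1,RW=1,US=1,PS=0
  L1 @0x31[15] → 0x34007  P=1,RW=1,US=1,PS=0
  → PA=0x34526  (2 entries read)
#2 VA=0x3610892 (r,kernel):
  L0 @0x2B[27] → 0x37007  P=1,RW=1,US=1,PS=0
  L1 @0x37[16] → 0x3B007  P=1,RW=1,US=1,PS=0
  → PA=0x3B892  (2 entries read)

Access #0 PA: 0x2F4CF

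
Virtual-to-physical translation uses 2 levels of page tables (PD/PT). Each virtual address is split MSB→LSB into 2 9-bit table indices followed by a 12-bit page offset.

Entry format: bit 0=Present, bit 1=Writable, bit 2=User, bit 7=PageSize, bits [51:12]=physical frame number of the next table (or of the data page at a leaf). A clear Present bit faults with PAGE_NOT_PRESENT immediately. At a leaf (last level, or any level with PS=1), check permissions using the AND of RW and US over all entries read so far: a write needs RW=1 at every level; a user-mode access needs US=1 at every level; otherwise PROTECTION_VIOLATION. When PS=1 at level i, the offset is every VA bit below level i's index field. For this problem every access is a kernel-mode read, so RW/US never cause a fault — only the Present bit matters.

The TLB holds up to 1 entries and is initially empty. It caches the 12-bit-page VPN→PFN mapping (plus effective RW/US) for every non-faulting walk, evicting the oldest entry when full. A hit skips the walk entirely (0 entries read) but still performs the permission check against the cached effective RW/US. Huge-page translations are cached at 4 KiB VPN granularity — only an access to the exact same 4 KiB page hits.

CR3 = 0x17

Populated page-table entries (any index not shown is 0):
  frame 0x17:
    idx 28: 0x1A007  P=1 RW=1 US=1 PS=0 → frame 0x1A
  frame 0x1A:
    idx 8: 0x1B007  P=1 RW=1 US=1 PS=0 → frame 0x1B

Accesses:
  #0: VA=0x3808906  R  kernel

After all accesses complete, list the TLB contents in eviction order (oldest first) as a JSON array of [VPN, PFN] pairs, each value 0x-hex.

Walk each access:
#0 VA=0x3808906 (r,kernel):
  [0] read 0x17 idx=28: raw=0x1A007 flags P=1 W=1 U=1 S=0
  [1] read 0x1A idx=8: raw=0x1B007 flags P=1 W=1 U=1 S=0
  ✓ 0x1B906  — 2 lookups

TLB: [["0x3808", "0x1B"]]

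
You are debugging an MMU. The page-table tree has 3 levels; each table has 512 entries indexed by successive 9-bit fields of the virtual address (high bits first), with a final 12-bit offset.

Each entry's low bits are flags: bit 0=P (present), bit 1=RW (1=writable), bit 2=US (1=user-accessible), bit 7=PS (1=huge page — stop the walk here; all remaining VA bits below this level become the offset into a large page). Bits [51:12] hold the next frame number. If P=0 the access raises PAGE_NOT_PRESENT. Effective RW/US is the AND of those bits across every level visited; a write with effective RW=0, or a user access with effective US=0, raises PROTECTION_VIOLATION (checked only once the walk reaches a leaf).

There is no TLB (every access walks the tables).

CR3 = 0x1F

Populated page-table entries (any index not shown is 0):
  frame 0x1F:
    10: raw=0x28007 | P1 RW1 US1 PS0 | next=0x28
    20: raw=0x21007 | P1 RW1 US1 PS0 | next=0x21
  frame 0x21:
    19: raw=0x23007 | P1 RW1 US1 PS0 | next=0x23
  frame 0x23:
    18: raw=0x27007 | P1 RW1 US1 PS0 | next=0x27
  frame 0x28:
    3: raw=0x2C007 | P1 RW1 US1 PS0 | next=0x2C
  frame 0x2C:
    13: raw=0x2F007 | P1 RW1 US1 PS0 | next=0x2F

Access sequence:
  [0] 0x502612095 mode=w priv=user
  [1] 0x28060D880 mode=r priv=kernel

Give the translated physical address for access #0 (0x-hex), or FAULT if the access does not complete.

Per-access translation:
#0 VA=0x502612095 (w,user):
  lvl0: tbl 0x1F, slot 20 ⇒ 0x21007 (P1/RW1/US1/PS0)
  lvl1: tbl 0x21, slot 19 ⇒ 0x23007 (P1/RW1/US1/PS0)
  lvl2: tbl 0x23, slot 18 ⇒ 0x27007 (P1/RW1/US1/PS0)
  ✓ 0x27095  — 3 lookups
#1 VA=0x28060D880 (r,kernel):
  lvl0: tbl 0x1F, slot 10 ⇒ 0x28007 (P1/RW1/US1/PS0)
  lvl1: tbl 0x28, slot 3 ⇒ 0x2C007 (P1/RW1/US1/PS0)
  lvl2: tbl 0x2C, slot 13 ⇒ 0x2F007 (P1/RW1/US1/PS0)
  ✓ 0x2F880  — 3 lookups

Access #0 PA: 0x27095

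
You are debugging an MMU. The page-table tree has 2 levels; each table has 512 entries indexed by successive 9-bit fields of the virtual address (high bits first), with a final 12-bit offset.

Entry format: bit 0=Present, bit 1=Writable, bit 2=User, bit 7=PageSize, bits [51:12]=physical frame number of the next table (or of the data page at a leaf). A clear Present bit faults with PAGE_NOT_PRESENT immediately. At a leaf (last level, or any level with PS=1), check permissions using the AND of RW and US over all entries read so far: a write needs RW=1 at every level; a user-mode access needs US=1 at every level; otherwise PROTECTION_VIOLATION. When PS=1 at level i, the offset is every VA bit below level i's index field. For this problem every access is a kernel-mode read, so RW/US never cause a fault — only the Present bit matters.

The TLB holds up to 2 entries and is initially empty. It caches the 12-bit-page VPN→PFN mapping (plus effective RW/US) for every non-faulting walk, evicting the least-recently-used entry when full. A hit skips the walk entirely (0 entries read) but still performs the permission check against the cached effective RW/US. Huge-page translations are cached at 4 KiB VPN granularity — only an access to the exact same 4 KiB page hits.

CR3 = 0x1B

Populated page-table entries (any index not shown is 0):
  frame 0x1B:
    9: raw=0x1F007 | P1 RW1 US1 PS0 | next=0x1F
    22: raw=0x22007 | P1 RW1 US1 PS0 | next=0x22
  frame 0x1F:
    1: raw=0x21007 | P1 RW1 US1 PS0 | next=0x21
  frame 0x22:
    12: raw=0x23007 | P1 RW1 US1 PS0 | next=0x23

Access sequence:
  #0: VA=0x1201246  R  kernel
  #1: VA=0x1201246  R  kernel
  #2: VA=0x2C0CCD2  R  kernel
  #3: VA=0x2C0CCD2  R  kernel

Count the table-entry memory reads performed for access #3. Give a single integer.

Trace:
#0 VA=0x1201246 (r,kernel):
  [0] read 0x1B idx=9: raw=0x1F007 flags P=1 W=1 U=1 S=0
  [1] read 0x1F idx=1: raw=0x21007 flags P=1 W=1 U=1 S=0
  ⇒ phys 0x21246  [2 reads]
#1 VA=0x1201246 (r,kernel):
  TLB hit vpn=0x1201 → PA=0x21246
#2 VA=0x2C0CCD2 (r,kernel):
  [0] read 0x1B idx=22: raw=0x22007 flags P=1 W=1 U=1 S=0
  [1] read 0x22 idx=12: raw=0x23007 flags P=1 W=1 U=1 S=0
  ⇒ phys 0x23CD2  [2 reads]
#3 VA=0x2C0CCD2 (r,kernel):
  TLB hit vpn=0x2C0C → PA=0x23CD2

Entries read for #3: 0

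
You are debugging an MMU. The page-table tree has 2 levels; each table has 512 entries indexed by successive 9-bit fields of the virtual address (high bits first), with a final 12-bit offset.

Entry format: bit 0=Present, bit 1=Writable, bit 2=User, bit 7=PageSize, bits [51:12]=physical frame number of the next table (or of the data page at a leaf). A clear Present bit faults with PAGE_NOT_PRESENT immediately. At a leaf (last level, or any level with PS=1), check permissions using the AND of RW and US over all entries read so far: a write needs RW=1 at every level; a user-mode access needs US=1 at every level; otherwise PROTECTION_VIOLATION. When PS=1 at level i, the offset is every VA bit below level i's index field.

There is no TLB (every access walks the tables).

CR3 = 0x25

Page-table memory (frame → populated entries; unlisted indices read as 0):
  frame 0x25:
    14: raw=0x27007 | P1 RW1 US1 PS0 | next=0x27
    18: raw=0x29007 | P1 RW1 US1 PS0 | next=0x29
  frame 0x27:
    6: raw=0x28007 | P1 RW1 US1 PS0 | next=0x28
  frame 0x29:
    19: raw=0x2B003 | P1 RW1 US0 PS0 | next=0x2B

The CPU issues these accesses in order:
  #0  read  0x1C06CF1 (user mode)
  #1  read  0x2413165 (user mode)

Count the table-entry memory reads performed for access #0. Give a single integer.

Per-access translation:
#0 VA=0x1C06CF1 (r,user):
  L0 @0x25[14] → 0x27007  P=1,RW=1,US=1,PS=0
  L1 @0x27[6] → 0x28007  P=1,RW=1,US=1,PS=0
  → PA=0x28CF1  (2 entries read)
#1 VA=0x2413165 (r,user):
  L0 @0x25[18] → 0x29007  P=1,RW=1,US=1,PS=0
  L1 @0x29[19] → 0x2B003  P=1,RW=1,US=0,PS=0
  → PROTECTION_VIOLATION  (2 entries read)

Entries read for #0: 2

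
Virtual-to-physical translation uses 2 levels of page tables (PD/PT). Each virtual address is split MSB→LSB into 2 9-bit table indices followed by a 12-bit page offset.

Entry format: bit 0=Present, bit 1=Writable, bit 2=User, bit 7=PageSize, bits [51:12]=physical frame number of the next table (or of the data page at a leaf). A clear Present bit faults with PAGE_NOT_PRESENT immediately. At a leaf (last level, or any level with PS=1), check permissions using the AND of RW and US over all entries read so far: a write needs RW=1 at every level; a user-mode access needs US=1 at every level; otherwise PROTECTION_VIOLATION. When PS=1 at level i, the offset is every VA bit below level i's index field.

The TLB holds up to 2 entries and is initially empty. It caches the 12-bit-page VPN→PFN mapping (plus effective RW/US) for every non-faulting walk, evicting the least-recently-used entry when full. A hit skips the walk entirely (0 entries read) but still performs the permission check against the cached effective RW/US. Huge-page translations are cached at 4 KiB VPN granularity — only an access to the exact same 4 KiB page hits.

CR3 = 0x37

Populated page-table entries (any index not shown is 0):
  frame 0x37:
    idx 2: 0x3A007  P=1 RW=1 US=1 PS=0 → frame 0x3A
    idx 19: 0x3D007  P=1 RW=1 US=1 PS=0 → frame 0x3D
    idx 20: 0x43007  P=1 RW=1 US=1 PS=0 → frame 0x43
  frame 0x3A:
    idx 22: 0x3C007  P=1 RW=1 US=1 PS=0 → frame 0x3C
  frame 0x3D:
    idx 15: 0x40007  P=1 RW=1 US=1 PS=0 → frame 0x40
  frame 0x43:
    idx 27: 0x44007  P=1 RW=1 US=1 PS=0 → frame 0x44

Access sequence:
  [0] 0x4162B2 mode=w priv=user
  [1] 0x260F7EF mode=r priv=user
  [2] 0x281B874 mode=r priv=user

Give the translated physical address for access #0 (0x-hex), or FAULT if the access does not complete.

Per-access translation:
#0 VA=0x4162B2 (w,user):
  L0: frame=0x37 idx=2 entry=0x3A007 [P=1 RW=1 US=1 PS=0]
  L1: frame=0x3A idx=22 entry=0x3C007 [P=1 RW=1 US=1 PS=0]
  ⇒ phys 0x3C2B2  [2 reads]
#1 VA=0x260F7EF (r,user):
  L0: frame=0x37 idx=19 entry=0x3D007 [P=1 RW=1 US=1 PS=0]
  L1: frame=0x3D idx=15 entry=0x40007 [P=1 RW=1 US=1 PS=0]
  ⇒ phys 0x407EF  [2 reads]
#2 VA=0x281B874 (r,user):
  L0: frame=0x37 idx=20 entry=0x43007 [P=1 RW=1 US=1 PS=0]
  L1: frame=0x43 idx=27 entry=0x44007 [P=1 RW=1 US=1 PS=0]
  ⇒ phys 0x44874  [2 reads]

Access #0 PA: 0x3C2B2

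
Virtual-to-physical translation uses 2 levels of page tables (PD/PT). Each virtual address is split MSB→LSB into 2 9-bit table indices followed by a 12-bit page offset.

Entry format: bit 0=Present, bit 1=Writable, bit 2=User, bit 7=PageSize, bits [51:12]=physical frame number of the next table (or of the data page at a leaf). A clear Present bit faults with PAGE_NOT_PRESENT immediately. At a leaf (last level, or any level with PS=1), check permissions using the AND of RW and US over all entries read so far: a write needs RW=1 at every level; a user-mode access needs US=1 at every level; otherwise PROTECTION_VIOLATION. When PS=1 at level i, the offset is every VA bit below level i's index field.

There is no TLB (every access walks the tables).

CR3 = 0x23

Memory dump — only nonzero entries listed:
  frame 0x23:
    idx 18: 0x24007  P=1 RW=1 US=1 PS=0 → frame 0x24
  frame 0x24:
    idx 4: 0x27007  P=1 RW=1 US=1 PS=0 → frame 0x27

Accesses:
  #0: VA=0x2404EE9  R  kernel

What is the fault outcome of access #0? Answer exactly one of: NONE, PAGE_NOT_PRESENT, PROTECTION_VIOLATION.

Trace:
#0 VA=0x2404EE9 (r,kernel):
  [0] read 0x23 idx=18: raw=0x24007 flags P=1 W=1 U=1 S=0
  [1] read 0x24 idx=4: raw=0x27007 flags P=1 W=1 U=1 S=0
  ⇒ phys 0x27EE9  [2 reads]

Access #0 fault: NONE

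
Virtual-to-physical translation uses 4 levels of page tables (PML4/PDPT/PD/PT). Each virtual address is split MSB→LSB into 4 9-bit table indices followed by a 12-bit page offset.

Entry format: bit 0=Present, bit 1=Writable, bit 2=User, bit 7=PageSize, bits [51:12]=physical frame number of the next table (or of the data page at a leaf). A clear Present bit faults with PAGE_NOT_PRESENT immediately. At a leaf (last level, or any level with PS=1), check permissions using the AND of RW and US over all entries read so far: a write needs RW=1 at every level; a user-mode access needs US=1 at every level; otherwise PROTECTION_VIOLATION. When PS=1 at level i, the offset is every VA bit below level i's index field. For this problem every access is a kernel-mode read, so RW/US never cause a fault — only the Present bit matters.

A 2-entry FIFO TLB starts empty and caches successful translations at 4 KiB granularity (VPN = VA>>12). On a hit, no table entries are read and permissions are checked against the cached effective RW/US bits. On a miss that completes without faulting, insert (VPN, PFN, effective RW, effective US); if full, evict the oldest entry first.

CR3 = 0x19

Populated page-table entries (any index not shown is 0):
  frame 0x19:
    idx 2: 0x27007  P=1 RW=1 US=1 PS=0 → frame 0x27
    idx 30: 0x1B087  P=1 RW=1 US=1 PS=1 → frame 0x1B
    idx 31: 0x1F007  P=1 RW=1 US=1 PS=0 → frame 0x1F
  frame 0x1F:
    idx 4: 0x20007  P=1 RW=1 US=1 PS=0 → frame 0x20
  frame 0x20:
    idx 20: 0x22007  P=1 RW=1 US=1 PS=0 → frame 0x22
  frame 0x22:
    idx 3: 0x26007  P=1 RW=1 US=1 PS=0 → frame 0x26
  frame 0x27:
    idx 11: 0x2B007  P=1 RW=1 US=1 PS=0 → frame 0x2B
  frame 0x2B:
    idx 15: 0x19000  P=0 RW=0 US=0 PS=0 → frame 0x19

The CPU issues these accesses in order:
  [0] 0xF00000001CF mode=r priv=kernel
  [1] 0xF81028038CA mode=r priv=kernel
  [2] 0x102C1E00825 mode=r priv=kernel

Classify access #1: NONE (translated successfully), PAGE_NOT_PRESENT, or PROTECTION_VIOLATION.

Per-access translation:
#0 VA=0xF00000001CF (r,kernel):
  L0 @0x19[30] → 0x1B087  P=1,RW=1,US=1,PS=1
  ⇒ phys 0x1B1CF (huge @L0)  [1 reads]
#1 VA=0xF81028038CA (r,kernel):
  L0 @0x19[31] → 0x1F007  P=1,RW=1,US=1,PS=0
  L1 @0x1F[4] → 0x20007  P=1,RW=1,US=1,PS=0
  L2 @0x20[20] → 0x22007  P=1,RW=1,US=1,PS=0
  L3 @0x22[3] → 0x26007  P=1,RW=1,US=1,PS=0
  ⇒ phys 0x268CA  [4 reads]
#2 VA=0x102C1E00825 (r,kernel):
  L0 @0x19[2] → 0x27007  P=1,RW=1,US=1,PS=0
  L1 @0x27[11] → 0x2B007  P=1,RW=1,US=1,PS=0
  L2 @0x2B[15] → 0x19000  P=0,RW=0,US=0,PS=0
  → PAGE_NOT_PRESENT  (3 entries read)

Access #1 fault: NONE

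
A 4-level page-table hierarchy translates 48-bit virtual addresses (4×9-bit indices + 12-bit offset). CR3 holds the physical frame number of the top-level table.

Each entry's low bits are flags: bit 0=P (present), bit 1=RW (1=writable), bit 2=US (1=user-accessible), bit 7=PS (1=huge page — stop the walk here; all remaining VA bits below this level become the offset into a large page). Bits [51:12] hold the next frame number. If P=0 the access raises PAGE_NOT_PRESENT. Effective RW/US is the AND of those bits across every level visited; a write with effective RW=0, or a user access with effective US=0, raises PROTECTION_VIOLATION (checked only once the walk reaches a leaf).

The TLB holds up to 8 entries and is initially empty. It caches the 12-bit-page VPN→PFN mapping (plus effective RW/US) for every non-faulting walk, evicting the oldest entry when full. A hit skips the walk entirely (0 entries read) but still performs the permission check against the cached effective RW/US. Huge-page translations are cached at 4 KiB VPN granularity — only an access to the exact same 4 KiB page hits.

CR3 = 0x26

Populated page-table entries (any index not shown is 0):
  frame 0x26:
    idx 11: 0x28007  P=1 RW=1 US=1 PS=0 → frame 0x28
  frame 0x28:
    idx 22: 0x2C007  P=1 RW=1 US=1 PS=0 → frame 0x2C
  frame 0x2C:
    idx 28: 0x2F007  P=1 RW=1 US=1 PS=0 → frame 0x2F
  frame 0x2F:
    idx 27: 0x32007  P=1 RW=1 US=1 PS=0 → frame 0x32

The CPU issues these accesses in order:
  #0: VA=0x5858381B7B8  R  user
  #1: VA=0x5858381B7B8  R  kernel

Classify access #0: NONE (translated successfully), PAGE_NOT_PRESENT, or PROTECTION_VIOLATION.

Per-access translation:
#0 VA=0x5858381B7B8 (r,user):
  lvl0: tbl 0x26, slot 11 ⇒ 0x28007 (P1/RW1/US1/PS0)
  lvl1: tbl 0x28, slot 22 ⇒ 0x2C007 (P1/RW1/US1/PS0)
  lvl2: tbl 0x2C, slot 28 ⇒ 0x2F007 (P1/RW1/US1/PS0)
  lvl3: tbl 0x2F, slot 27 ⇒ 0x32007 (P1/RW1/US1/PS0)
  → PA=0x327B8  (4 entries read)
#1 VA=0x5858381B7B8 (r,kernel):
  TLB hit vpn=0x5858381B → PA=0x327B8

Access #0 fault: NONE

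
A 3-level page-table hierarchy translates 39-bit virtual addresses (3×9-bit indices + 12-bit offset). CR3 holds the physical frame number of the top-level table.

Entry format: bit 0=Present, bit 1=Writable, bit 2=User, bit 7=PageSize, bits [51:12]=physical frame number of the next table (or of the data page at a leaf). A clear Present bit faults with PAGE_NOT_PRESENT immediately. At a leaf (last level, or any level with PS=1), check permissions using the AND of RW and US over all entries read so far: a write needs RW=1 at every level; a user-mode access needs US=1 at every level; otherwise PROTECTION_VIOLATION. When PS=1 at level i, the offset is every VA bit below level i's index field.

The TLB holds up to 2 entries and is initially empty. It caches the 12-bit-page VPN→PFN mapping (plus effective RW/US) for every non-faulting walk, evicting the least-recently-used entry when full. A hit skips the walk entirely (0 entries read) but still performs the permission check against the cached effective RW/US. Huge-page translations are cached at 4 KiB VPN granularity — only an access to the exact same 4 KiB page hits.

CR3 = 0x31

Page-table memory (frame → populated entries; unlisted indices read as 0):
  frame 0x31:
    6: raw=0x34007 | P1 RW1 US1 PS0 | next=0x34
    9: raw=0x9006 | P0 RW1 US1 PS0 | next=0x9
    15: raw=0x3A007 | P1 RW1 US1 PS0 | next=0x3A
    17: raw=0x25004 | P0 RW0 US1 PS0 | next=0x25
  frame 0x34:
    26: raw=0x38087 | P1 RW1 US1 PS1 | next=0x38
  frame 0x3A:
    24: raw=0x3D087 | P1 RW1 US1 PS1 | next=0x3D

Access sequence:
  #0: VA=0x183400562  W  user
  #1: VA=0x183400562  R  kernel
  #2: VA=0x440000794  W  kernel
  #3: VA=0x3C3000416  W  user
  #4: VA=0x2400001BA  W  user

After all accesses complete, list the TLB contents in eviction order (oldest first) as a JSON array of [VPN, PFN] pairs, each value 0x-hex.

Per-access translation:
#0 VA=0x183400562 (w,user):
  L0 @0x31[6] → 0x34007  P=1,RW=1,US=1,PS=0
  L1 @0x34[26] → 0x38087  P=1,RW=1,US=1,PS=1
  ✓ 0x38562 (huge @L1)  — 2 lookups
#1 VA=0x183400562 (r,kernel):
  TLB hit vpn=0x183400 → PA=0x38562
#2 VA=0x440000794 (w,kernel):
  L0 @0x31[17] → 0x25004  P=0,RW=0,US=1,PS=0
  ⇒ fault: PAGE_NOT_PRESENT  — 1 lookups
#3 VA=0x3C3000416 (w,user):
  L0 @0x31[15] → 0x3A007  P=1,RW=1,US=1,PS=0
  L1 @0x3A[24] → 0x3D087  P=1,RW=1,US=1,PS=1
  ✓ 0x3D416 (huge @L1)  — 2 lookups
#4 VA=0x2400001BA (w,user):
  L0 @0x31[9] → 0x9006  P=0,RW=1,US=1,PS=0
  ⇒ fault: PAGE_NOT_PRESENT  — 1 lookups

TLB: [["0x183400", "0x38"], ["0x3C3000", "0x3D"]]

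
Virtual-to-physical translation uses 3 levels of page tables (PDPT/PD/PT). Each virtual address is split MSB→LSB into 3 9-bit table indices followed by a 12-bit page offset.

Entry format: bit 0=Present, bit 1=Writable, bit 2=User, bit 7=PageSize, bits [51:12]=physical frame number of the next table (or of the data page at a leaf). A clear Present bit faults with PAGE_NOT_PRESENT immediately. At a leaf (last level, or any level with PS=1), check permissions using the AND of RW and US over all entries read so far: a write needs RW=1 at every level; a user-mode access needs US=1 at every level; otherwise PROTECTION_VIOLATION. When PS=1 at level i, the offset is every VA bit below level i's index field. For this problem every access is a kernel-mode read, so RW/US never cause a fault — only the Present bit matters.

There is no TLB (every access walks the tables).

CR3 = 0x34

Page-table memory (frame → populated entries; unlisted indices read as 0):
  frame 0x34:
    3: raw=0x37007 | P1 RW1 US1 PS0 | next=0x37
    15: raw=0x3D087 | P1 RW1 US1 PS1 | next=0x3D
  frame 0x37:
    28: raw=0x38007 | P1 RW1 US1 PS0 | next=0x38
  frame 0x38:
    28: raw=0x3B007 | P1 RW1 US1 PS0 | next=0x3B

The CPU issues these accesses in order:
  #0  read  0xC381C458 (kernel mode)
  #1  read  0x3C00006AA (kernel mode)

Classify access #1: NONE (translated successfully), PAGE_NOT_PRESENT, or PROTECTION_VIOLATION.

Per-access translation:
#0 VA=0xC381C458 (r,kernel):
  L0: frame=0x34 idx=3 entry=0x37007 [P=1 RW=1 US=1 PS=0]
  L1: frame=0x37 idx=28 entry=0x38007 [P=1 RW=1 US=1 PS=0]
  L2: frame=0x38 idx=28 entry=0x3B007 [P=1 RW=1 US=1 PS=0]
  ⇒ phys 0x3B458  [3 reads]
#1 VA=0x3C00006AA (r,kernel):
  L0: frame=0x34 idx=15 entry=0x3D087 [P=1 RW=1 US=1 PS=1]
  ⇒ phys 0x3D6AA (huge @L0)  [1 reads]

Access #1 fault: NONE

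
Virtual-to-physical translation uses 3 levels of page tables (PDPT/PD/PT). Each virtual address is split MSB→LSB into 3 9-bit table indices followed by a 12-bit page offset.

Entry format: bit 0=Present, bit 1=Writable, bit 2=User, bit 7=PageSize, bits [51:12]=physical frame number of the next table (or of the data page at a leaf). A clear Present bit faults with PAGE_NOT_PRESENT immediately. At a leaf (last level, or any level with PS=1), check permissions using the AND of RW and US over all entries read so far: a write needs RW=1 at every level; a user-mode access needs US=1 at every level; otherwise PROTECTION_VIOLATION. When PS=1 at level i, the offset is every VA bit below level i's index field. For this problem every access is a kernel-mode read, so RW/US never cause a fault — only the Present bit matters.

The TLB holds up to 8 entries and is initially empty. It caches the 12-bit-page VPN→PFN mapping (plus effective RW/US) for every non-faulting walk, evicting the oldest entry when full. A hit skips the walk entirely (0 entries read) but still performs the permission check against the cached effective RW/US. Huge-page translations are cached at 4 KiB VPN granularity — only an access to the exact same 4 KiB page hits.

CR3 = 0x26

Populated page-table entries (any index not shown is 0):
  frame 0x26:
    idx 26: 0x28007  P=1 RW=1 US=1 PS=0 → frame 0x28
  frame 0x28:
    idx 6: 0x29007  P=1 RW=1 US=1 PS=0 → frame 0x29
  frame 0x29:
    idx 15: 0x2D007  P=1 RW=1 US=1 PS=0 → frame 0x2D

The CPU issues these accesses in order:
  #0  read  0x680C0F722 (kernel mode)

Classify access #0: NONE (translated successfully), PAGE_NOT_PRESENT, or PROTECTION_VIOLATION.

Walk each access:
#0 VA=0x680C0F722 (r,kernel):
  L0: frame=0x26 idx=26 entry=0x28007 [P=1 RW=1 US=1 PS=0]
  L1: frame=0x28 idx=6 entry=0x29007 [P=1 RW=1 US=1 PS=0]
  L2: frame=0x29 idx=15 entry=0x2D007 [P=1 RW=1 US=1 PS=0]
  ⇒ phys 0x2D722  [3 reads]

Access #0 fault: NONE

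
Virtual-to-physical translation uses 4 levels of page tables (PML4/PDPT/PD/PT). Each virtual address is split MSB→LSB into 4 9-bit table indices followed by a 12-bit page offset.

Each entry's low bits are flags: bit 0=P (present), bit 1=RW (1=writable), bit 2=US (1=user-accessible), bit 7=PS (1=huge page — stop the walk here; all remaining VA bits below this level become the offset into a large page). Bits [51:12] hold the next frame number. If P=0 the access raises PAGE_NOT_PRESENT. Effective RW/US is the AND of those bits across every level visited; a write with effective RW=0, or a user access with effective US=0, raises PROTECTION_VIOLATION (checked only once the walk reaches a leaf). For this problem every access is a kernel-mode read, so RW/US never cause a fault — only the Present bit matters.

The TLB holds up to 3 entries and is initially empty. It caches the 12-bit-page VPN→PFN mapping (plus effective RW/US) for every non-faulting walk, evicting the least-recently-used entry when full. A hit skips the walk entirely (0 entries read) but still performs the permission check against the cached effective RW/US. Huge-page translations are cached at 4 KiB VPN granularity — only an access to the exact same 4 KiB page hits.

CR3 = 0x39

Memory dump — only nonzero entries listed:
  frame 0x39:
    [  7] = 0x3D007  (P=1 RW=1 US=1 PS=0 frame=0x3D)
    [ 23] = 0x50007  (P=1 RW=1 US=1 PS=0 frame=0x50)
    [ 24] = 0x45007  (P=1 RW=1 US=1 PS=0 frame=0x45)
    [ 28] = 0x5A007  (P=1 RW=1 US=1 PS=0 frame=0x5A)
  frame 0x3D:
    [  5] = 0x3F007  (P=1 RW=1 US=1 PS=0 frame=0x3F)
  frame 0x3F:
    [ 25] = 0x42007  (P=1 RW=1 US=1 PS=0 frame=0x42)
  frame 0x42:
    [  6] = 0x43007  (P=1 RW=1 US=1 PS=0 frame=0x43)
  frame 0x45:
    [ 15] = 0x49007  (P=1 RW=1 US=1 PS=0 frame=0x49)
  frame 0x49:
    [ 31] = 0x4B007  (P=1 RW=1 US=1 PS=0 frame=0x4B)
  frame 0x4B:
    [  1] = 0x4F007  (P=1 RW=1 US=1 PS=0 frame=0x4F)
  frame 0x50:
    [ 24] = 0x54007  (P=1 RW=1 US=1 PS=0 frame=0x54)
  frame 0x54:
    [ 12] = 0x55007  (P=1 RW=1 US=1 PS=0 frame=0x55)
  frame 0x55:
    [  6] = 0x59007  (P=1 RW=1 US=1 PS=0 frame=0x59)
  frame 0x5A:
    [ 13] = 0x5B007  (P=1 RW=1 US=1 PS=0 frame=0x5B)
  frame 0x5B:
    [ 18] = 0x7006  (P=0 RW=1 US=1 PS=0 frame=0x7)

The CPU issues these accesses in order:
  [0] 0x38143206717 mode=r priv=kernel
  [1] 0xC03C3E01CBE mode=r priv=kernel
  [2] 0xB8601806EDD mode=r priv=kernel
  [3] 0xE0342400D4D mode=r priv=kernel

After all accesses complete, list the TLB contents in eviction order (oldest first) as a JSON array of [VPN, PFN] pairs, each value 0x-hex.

Walk each access:
#0 VA=0x38143206717 (r,kernel):
  lvl0: tbl 0x39, slot 7 ⇒ 0x3D007 (P1/RW1/US1/PS0)
  lvl1: tbl 0x3D, slot 5 ⇒ 0x3F007 (P1/RW1/US1/PS0)
  lvl2: tbl 0x3F, slot 25 ⇒ 0x42007 (P1/RW1/US1/PS0)
  lvl3: tbl 0x42, slot 6 ⇒ 0x43007 (P1/RW1/US1/PS0)
  ⇒ phys 0x43717  [4 reads]
#1 VA=0xC03C3E01CBE (r,kernel):
  lvl0: tbl 0x39, slot 24 ⇒ 0x45007 (P1/RW1/US1/PS0)
  lvl1: tbl 0x45, slot 15 ⇒ 0x49007 (P1/RW1/US1/PS0)
  lvl2: tbl 0x49, slot 31 ⇒ 0x4B007 (P1/RW1/US1/PS0)
  lvl3: tbl 0x4B, slot 1 ⇒ 0x4F007 (P1/RW1/US1/PS0)
  ⇒ phys 0x4FCBE  [4 reads]
#2 VA=0xB8601806EDD (r,kernel):
  lvl0: tbl 0x39, slot 23 ⇒ 0x50007 (P1/RW1/US1/PS0)
  lvl1: tbl 0x50, slot 24 ⇒ 0x54007 (P1/RW1/US1/PS0)
  lvl2: tbl 0x54, slot 12 ⇒ 0x55007 (P1/RW1/US1/PS0)
  lvl3: tbl 0x55, slot 6 ⇒ 0x59007 (P1/RW1/US1/PS0)
  ⇒ phys 0x59EDD  [4 reads]
#3 VA=0xE0342400D4D (r,kernel):
  lvl0: tbl 0x39, slot 28 ⇒ 0x5A007 (P1/RW1/US1/PS0)
  lvl1: tbl 0x5A, slot 13 ⇒ 0x5B007 (P1/RW1/US1/PS0)
  lvl2: tbl 0x5B, slot 18 ⇒ 0x7006 (P0/RW1/US1/PS0)
  ⇒ fault: PAGE_NOT_PRESENT  — 3 lookups

TLB: [["0x38143206", "0x43"], ["0xC03C3E01", "0x4F"], ["0xB8601806", "0x59"]]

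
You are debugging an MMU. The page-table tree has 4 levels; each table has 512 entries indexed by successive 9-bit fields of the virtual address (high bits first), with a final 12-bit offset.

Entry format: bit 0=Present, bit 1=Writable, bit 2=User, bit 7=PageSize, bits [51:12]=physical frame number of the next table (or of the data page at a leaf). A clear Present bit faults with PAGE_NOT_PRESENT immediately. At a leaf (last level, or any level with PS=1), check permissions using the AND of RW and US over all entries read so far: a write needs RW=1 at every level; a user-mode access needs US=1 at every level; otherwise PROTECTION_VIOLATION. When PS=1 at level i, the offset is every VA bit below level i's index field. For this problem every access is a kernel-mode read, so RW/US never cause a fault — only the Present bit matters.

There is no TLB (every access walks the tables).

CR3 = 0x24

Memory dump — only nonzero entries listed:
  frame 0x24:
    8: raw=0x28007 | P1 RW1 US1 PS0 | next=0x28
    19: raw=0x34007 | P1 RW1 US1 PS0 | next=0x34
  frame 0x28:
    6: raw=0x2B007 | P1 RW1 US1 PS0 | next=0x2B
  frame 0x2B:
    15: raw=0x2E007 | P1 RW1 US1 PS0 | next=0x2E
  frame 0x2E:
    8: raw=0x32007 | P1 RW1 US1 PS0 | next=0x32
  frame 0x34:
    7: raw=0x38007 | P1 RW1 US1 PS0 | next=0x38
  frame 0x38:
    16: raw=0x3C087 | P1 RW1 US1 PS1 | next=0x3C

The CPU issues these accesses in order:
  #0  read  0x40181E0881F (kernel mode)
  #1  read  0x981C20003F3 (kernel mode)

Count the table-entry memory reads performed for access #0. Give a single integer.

Walk each access:
#0 VA=0x40181E0881F (r,kernel):
  L0 @0x24[8] → 0x28007  P=1,RW=1,US=1,PS=0
  L1 @0x28[6] → 0x2B007  P=1,RW=1,US=1,PS=0
  L2 @0x2B[15] → 0x2E007  P=1,RW=1,US=1,PS=0
  L3 @0x2E[8] → 0x32007  P=1,RW=1,US=1,PS=0
  ⇒ phys 0x3281F  [4 reads]
#1 VA=0x981C20003F3 (r,kernel):
  L0 @0x24[19] → 0x34007  P=1,RW=1,US=1,PS=0
  L1 @0x34[7] → 0x38007  P=1,RW=1,US=1,PS=0
  L2 @0x38[16] → 0x3C087  P=1,RW=1,US=1,PS=1
  ⇒ phys 0x3C3F3 (huge @L2)  [3 reads]

Entries read for #0: 4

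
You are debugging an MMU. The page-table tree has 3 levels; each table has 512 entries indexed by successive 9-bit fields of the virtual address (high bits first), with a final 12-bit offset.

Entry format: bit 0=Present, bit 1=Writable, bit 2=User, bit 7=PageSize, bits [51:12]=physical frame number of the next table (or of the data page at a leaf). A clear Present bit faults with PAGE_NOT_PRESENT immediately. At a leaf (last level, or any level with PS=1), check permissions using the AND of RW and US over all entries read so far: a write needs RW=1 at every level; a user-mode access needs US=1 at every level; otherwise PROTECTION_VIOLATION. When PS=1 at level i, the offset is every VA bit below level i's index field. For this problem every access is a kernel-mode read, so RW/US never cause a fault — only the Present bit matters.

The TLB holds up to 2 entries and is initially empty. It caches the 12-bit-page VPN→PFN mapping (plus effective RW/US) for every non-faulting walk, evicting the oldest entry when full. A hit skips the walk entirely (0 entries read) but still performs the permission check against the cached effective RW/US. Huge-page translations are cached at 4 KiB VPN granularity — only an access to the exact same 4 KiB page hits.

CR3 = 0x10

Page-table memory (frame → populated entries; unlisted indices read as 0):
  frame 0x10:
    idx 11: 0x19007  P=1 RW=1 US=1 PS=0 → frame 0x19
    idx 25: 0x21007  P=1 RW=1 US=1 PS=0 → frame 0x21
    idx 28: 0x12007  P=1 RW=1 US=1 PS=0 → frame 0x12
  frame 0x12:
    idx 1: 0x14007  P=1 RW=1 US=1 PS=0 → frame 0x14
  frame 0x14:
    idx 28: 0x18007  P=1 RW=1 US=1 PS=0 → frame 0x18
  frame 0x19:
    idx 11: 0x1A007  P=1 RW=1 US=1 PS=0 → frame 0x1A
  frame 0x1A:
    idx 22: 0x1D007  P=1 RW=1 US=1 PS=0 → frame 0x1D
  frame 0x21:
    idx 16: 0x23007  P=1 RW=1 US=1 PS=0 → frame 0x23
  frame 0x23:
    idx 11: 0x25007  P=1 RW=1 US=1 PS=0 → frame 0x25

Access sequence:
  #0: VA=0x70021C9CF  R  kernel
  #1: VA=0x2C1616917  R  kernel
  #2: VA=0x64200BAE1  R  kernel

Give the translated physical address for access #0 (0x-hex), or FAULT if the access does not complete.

Walk each access:
#0 VA=0x70021C9CF (r,kernel):
  lvl0: tbl 0x10, slot 28 ⇒ 0x12007 (P1/RW1/US1/PS0)
  lvl1: tbl 0x12, slot 1 ⇒ 0x14007 (P1/RW1/US1/PS0)
  lvl2: tbl 0x14, slot 28 ⇒ 0x18007 (P1/RW1/US1/PS0)
  ✓ 0x189CF  — 3 lookups
#1 VA=0x2C1616917 (r,kernel):
  lvl0: tbl 0x10, slot 11 ⇒ 0x19007 (P1/RW1/US1/PS0)
  lvl1: tbl 0x19, slot 11 ⇒ 0x1A007 (P1/RW1/US1/PS0)
  lvl2: tbl 0x1A, slot 22 ⇒ 0x1D007 (P1/RW1/US1/PS0)
  ✓ 0x1D917  — 3 lookups
#2 VA=0x64200BAE1 (r,kernel):
  lvl0: tbl 0x10, slot 25 ⇒ 0x21007 (P1/RW1/US1/PS0)
  lvl1: tbl 0x21, slot 16 ⇒ 0x23007 (P1/RW1/US1/PS0)
  lvl2: tbl 0x23, slot 11 ⇒ 0x25007 (P1/RW1/US1/PS0)
  ✓ 0x25AE1  — 3 lookups

Access #0 PA: 0x189CF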